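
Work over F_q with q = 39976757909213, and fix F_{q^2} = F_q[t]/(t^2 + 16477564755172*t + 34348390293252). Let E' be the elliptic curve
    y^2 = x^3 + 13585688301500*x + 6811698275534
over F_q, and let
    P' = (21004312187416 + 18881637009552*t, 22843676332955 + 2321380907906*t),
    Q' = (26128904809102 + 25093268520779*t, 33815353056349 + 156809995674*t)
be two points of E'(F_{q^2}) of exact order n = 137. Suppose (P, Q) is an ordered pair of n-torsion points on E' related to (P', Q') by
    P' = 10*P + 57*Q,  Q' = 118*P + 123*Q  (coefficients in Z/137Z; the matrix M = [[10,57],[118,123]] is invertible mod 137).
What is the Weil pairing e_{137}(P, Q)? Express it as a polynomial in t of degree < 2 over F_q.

e_{137}(aP+bQ,cP+dQ) = e_{137}(P,Q)^(ad-bc); with (a,b,c,d)=(10,57,118,123) this gives the det-137 law.
Inverting 121 mod 137: 77. Thus e_{137}(P,Q) = e(P',Q')^{77}.
8-bit Miller (10001001) on E'/F_{39976757909213} with a'=13585688301500, b'=6811698275534: accumulate tangent/chord ratios at Q'+S and P'+S'.
f_P(D_Q)/f_Q(D_P) = 26847841741909 + 28734409598786*t.
Hence e(P,Q) = 32933853875525 + 33743988136606*t in F_{39976757909213^2}^*.

32933853875525 + 33743988136606*t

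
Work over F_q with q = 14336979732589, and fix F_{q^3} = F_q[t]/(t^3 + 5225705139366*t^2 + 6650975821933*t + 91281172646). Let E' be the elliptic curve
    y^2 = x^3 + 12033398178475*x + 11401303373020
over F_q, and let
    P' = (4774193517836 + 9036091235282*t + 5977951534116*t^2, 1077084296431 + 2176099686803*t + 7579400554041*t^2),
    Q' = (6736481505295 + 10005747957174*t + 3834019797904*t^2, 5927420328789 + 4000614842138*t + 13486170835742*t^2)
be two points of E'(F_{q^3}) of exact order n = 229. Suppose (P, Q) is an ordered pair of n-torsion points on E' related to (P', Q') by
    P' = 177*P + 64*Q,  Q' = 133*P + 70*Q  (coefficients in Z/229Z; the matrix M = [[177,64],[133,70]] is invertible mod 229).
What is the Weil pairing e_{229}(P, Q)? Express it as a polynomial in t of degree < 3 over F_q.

Under M = [[177,64],[133,70]] in GL_2(Z/229), e_{229}(P',Q') = e_{229}(P,Q)^(177*70-64*133 mod 229).
Hence e(P,Q) = e(P',Q')^{61} where 61 = 214^{-1} mod 229.
Double-and-add over 11100101: 8-1 doublings, 5-1 additions; each step l_{T,T}/v_{2T} or l_{T,P'}/v at Q'+S for random S.
So e_{229}(P',Q') = 4571332973050 + 336776205288*t + 11655017772364*t^2.
Thus e_{229}(P,Q) = 4384548686450 + 409413618897*t + 5807083094811*t^2.

4384548686450 + 409413618897*t + 5807083094811*t^2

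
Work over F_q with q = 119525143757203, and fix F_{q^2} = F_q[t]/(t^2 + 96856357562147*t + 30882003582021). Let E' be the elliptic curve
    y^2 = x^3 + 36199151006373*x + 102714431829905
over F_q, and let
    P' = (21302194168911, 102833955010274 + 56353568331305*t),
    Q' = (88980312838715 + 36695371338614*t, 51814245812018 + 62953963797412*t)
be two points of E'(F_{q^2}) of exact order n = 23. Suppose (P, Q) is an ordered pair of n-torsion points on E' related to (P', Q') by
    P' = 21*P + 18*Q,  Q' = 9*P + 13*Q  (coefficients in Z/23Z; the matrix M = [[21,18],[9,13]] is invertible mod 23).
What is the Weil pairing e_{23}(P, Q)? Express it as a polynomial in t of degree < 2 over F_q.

The 23-Weil pairing on E[23] over F_{119525143757203} is alternating-bilinear: e_{23}(P',Q') = e_{23}(P,Q)^det(M).
det(M) mod 23 = 19; its inverse in (Z/23)^* is 17 (check: 19*17 mod 23 = 1).
Miller loop for e_{23} over F_{119525143757203^2}: bits of 23 = 10111; 4 double steps + 3 add steps, l/v at each.
The quotient is 105965545158255 + 112270233979924*t.
Raise to 17: e(P,Q) = 92348185755762 + 42379950516249*t in mu_{23}.

92348185755762 + 42379950516249*t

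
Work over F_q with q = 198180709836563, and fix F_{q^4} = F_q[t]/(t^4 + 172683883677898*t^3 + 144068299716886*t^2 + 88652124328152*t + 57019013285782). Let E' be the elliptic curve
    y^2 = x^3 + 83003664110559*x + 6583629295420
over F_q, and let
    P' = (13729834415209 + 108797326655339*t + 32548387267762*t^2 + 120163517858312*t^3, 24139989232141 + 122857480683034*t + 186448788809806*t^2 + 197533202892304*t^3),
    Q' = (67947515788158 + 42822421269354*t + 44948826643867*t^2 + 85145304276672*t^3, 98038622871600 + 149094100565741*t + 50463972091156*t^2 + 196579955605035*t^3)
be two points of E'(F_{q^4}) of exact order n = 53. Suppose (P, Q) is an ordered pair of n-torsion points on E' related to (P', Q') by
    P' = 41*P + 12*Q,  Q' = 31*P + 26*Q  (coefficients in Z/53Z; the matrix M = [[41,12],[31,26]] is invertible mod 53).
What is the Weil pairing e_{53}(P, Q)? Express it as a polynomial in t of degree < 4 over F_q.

Since e_{53}(P,P)=e_{53}(Q,Q)=1 and e_{53}(Q,P)=e_{53}(P,Q)^{-1}, expanding e_{53}(41*P + 12*Q,31*P + 26*Q) leaves e(P,Q)^det(M).
So e_{53}(P,Q) = e_{53}(P',Q')^{32}, since 5*32 = 1 mod 53.
Miller loop for e_{53} over F_{198180709836563^4}: bits of 53 = 110101; 5 double steps + 3 add steps, l/v at each.
The quotient is 121781517919378 + 88447380961182*t + 113281763993825*t^2 + 191774338039572*t^3.
Thus e_{53}(P,Q) = 29554575720993 + 20708935474715*t + 17266745604538*t^2 + 6102539513854*t^3.

29554575720993 + 20708935474715*t + 17266745604538*t^2 + 6102539513854*t^3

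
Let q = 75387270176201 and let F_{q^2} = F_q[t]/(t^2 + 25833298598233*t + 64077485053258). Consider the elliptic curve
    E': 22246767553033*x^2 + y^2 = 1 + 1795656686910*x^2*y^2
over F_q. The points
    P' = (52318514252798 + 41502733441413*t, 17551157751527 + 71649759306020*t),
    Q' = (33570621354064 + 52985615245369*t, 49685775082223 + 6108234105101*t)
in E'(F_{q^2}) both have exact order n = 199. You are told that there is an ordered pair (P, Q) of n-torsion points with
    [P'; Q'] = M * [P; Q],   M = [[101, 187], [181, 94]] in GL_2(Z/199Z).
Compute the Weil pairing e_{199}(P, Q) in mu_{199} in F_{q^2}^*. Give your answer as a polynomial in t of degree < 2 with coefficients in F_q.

15810305940387 + 65524311199568*t

Since e_{199}(P,P)=e_{199}(Q,Q)=1 and e_{199}(Q,P)=e_{199}(P,Q)^{-1}, expanding e_{199}(101*P + 187*Q,181*P + 94*Q) leaves e(P,Q)^det(M).
Hence e(P,Q) = e(P',Q')^{130} where 130 = 124^{-1} mod 199.
Edwards->Montgomery: u=(1+y)/(1-y), v=u/x -> 6305096987801v^2=u^3+32291090001935u^2+u; then x_W=23959595260581u+16571615736024: y^2=x^3+48893257532283*x+52449178905786.
Miller loop for e_{199} over F_{75387270176201^2}: bits of 199 = 11000111; 7 double steps + 4 add steps, l/v at each.
The quotient is 42949906941675 + 64290295297965*t.
Hence e(P,Q) = 15810305940387 + 65524311199568*t in F_{75387270176201^2}^*.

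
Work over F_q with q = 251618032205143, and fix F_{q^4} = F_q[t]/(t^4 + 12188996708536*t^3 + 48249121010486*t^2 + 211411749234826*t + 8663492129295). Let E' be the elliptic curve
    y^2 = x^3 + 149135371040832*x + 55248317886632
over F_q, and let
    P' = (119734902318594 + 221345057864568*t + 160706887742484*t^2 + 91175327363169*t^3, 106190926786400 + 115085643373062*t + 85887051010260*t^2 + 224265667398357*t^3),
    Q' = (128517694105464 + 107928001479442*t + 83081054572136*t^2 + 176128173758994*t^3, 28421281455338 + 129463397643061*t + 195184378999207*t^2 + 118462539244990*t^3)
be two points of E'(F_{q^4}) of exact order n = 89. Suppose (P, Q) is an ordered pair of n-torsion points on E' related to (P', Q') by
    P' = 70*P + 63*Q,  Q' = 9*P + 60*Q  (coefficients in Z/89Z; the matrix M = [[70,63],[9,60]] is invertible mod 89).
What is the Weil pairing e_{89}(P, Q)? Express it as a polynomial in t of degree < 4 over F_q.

Under M = [[70,63],[9,60]] in GL_2(Z/89), e_{89}(P',Q') = e_{89}(P,Q)^(70*60-63*9 mod 89).
70*60 - 63*9 = 3633; reduced mod 89: det = 73, inverse 50.
Run Miller on y^2=x^3+149135371040832*x+55248317886632 over F_{251618032205143}: ladder 1011001 (7 bits); e = f_P(D_Q)/f_Q(D_P).
e_{89}(P',Q') = 120900460608839 + 35614277235933*t + 24465159019642*t^2 + 202387829525997*t^3.
e_{89}(P,Q) = (120900460608839 + 35614277235933*t + 24465159019642*t^2 + 202387829525997*t^3)^{50} = 212320587248437 + 12752355007893*t + 185337063143967*t^2 + 249420560999054*t^3.

212320587248437 + 12752355007893*t + 185337063143967*t^2 + 249420560999054*t^3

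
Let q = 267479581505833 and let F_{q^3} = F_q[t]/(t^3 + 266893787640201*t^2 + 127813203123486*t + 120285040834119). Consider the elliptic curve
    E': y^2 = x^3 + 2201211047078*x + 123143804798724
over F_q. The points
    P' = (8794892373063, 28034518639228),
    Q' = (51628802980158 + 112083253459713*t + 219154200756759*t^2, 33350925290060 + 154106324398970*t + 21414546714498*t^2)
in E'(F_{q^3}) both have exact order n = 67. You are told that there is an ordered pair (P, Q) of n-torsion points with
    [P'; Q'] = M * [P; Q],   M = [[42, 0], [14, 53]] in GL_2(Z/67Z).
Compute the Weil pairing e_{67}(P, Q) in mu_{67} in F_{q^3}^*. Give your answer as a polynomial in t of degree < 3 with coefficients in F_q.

e_{67}(aP+bQ,cP+dQ) = e_{67}(P,Q)^(ad-bc); with (a,b,c,d)=(42,0,14,53) this gives the det-67 law.
42*53 - 0*14 = 2226; reduced mod 67: det = 15, inverse 9.
Miller loop for e_{67} over F_{267479581505833^3}: bits of 67 = 1000011; 6 double steps + 2 add steps, l/v at each.
e_{67}(P',Q') = 75217120158608 + 190829072960495*t + 216644599408524*t^2.
(75217120158608 + 190829072960495*t + 216644599408524*t^2)^{9} mod (267479581505833,f) = 8961400642577 + 246551473141595*t + 82709726804123*t^2.

8961400642577 + 246551473141595*t + 82709726804123*t^2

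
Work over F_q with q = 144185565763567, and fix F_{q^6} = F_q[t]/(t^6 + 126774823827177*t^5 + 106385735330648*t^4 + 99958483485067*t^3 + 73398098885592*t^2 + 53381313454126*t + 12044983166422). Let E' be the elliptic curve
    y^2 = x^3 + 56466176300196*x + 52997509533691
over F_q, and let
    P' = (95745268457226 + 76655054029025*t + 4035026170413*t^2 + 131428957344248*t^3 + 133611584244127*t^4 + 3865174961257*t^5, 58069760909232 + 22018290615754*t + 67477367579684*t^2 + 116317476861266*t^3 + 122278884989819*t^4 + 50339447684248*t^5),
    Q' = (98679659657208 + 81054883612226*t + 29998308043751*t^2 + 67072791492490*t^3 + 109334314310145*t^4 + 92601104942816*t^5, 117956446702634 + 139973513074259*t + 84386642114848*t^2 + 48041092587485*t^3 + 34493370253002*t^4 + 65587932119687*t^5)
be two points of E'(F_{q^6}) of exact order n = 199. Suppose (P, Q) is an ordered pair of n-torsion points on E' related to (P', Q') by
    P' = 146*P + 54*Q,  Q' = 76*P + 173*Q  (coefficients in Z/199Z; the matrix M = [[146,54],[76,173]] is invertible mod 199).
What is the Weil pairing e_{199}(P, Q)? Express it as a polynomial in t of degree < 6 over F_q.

10574842812116 + 5579165769427*t + 35191553830177*t^2 + 134061864094567*t^3 + 95813036692594*t^4 + 11299867475541*t^5

Alternating bilinearity on E[199] (values in mu_{199} in F_{144185565763567^6}) gives e(P',Q') = e(P,Q)^det(M).
det(M) mod 199 = 60; its inverse in (Z/199)^* is 136 (check: 60*136 mod 199 = 1).
Build f_{199,P'} and f_{199,Q'} via the 8-bit ladder of 199=11000111_2; evaluate at shifted divisors; quotient in F_{144185565763567^6}.
f_P(D_Q)/f_Q(D_P) = 139784833745653 + 107262610958220*t + 88836344729002*t^2 + 78366618766719*t^3 + 106355004754432*t^4 + 9435839173948*t^5.
Raise to 136: e(P,Q) = 10574842812116 + 5579165769427*t + 35191553830177*t^2 + 134061864094567*t^3 + 95813036692594*t^4 + 11299867475541*t^5 in mu_{199}.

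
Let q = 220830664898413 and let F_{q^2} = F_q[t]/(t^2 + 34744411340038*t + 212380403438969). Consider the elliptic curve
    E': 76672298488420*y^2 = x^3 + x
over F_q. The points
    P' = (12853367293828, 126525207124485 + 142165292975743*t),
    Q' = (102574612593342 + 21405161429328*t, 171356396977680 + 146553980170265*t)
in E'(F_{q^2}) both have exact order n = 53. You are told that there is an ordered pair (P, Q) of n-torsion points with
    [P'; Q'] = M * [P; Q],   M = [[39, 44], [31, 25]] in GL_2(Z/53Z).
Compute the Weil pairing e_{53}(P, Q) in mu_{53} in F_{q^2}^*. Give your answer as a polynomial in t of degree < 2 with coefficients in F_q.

118318632478476 + 103026004615425*t

Alternating bilinearity on E[53] (values in mu_{53} in F_{220830664898413^2}) gives e(P',Q') = e(P,Q)^det(M).
Inverting 35 mod 53: 50. Thus e_{53}(P,Q) = e(P',Q')^{50}.
Montgomery->Weierstrass: x_W = 85389976435971*x, y_W=85389976435971*y on F_{220830664898413}; lands on y^2=x^3+150661353734513*x.
Build f_{53,P'} and f_{53,Q'} via the 6-bit ladder of 53=110101_2; evaluate at shifted divisors; quotient in F_{220830664898413^2}.
So e_{53}(P',Q') = 5736147970816 + 102435201025373*t.
Thus e_{53}(P,Q) = 118318632478476 + 103026004615425*t.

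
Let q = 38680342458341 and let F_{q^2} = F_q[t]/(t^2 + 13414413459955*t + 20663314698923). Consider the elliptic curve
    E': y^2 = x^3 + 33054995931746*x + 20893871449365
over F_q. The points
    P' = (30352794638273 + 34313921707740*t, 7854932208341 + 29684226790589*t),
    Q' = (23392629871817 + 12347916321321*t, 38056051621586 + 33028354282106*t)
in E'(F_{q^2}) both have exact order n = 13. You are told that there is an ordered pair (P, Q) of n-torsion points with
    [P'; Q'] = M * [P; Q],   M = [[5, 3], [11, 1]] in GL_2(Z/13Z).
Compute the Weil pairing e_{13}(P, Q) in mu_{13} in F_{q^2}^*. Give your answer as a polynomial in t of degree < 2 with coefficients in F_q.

e_{13}(aP+bQ,cP+dQ) = e_{13}(P,Q)^(ad-bc); with (a,b,c,d)=(5,3,11,1) this gives the det-13 law.
Hence e(P,Q) = e(P',Q')^{6} where 6 = 11^{-1} mod 13.
Miller loop for e_{13} over F_{38680342458341^2}: bits of 13 = 1101; 3 double steps + 2 add steps, l/v at each.
Result: e(P',Q') = 10846573754505 + 25717151979588*t.
Finally e_{13}(P,Q) = 5273661063222 + 35267290232873*t.

5273661063222 + 35267290232873*t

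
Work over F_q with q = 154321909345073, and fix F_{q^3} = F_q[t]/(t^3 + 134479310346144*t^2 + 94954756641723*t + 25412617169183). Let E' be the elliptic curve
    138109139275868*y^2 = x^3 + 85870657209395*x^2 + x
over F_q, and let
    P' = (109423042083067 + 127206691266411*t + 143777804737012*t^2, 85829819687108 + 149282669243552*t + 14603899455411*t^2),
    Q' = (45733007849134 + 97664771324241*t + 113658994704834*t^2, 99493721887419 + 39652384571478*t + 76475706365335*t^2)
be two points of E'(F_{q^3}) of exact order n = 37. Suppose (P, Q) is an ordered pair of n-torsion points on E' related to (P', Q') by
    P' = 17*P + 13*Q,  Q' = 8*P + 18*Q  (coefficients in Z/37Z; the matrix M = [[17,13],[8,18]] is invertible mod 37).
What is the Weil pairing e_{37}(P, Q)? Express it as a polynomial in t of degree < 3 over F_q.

94311093610831 + 59009566649583*t + 82464683644623*t^2

Since e_{37}(P,P)=e_{37}(Q,Q)=1 and e_{37}(Q,P)=e_{37}(P,Q)^{-1}, expanding e_{37}(17*P + 13*Q,8*P + 18*Q) leaves e(P,Q)^det(M).
Inverting 17 mod 37: 24. Thus e_{37}(P,Q) = e(P',Q')^{24}.
Set x_W=12116631740371*u+73747206589600, y_W=12116631740371*v; then E': y_W^2=x_W^3+78310269634607*x_W+72663663556980.
6-bit Miller (100101) on E'/F_{154321909345073} with a'=78310269634607, b'=72663663556980: accumulate tangent/chord ratios at Q'+S and P'+S'.
The quotient is 73240333464974 + 10378843432629*t + 30440147060725*t^2.
Raise to 24: e(P,Q) = 94311093610831 + 59009566649583*t + 82464683644623*t^2 in mu_{37}.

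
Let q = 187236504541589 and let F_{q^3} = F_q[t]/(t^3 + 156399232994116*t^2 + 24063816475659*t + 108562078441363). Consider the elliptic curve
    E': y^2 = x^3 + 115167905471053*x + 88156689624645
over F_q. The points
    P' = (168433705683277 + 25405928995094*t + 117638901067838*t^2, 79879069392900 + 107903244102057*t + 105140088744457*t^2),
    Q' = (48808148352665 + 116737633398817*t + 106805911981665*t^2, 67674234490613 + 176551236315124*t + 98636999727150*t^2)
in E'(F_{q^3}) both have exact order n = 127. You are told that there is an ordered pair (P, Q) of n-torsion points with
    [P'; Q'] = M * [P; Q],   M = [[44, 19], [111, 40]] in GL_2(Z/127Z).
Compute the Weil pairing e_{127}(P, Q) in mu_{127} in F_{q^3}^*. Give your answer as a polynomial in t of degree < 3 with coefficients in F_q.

182403743383651 + 176304430967759*t + 111425806418710*t^2

Alternating bilinearity on E[127] (values in mu_{127} in F_{187236504541589^3}) gives e(P',Q') = e(P,Q)^det(M).
det M = 44*40 - 19*111 = -349 = 32 (mod 127); 32^{-1} = 4 (mod 127).
Build f_{127,P'} and f_{127,Q'} via the 7-bit ladder of 127=1111111_2; evaluate at shifted divisors; quotient in F_{187236504541589^3}.
Miller gives e_{127}(P',Q') = 172403387599523 + 822291660187*t + 32817686814098*t^2 in F_{187236504541589^3}.
Thus e_{127}(P,Q) = 182403743383651 + 176304430967759*t + 111425806418710*t^2.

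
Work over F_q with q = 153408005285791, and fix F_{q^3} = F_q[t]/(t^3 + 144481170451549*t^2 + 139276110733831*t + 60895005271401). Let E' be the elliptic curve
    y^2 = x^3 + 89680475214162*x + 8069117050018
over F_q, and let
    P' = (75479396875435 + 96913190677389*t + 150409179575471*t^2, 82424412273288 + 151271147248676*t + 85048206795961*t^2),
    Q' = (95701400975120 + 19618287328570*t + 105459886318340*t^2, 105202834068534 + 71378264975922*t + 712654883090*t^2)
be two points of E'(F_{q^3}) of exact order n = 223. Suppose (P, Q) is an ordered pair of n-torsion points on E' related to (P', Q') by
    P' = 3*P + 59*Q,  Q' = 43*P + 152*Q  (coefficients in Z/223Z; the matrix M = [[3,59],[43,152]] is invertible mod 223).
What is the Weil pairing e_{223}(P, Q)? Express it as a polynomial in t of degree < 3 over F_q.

3049831815651 + 109715954575152*t + 148987669629045*t^2

Alternating bilinearity on E[223] (values in mu_{223} in F_{153408005285791^3}) gives e(P',Q') = e(P,Q)^det(M).
det M = 3*152 - 59*43 = -2081 = 149 (mod 223); 149^{-1} = 3 (mod 223).
8-bit Miller (11011111) on E'/F_{153408005285791} with a'=89680475214162, b'=8069117050018: accumulate tangent/chord ratios at Q'+S and P'+S'.
Result: e(P',Q') = 59984360554820 + 30638443259189*t + 14162113751350*t^2.
Thus e_{223}(P,Q) = 3049831815651 + 109715954575152*t + 148987669629045*t^2.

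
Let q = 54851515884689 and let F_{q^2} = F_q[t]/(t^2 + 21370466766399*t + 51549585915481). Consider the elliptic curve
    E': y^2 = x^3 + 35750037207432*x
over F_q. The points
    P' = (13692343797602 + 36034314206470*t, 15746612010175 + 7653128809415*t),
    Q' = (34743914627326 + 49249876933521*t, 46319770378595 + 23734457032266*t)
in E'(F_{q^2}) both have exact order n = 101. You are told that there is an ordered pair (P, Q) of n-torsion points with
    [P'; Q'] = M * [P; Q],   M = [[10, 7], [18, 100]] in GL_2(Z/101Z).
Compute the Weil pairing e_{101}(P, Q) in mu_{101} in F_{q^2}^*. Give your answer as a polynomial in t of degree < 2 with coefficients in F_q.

29699322006079 + 12630250984278*t

Under M = [[10,7],[18,100]] in GL_2(Z/101), e_{101}(P',Q') = e_{101}(P,Q)^(10*100-7*18 mod 101).
10*100 - 7*18 = 874; reduced mod 101: det = 66, inverse 75.
Build f_{101,P'} and f_{101,Q'} via the 7-bit ladder of 101=1100101_2; evaluate at shifted divisors; quotient in F_{54851515884689^2}.
e_{101}(P',Q') = 8943056204715 + 28085101100935*t.
e_{101}(P,Q) = (8943056204715 + 28085101100935*t)^{75} = 29699322006079 + 12630250984278*t.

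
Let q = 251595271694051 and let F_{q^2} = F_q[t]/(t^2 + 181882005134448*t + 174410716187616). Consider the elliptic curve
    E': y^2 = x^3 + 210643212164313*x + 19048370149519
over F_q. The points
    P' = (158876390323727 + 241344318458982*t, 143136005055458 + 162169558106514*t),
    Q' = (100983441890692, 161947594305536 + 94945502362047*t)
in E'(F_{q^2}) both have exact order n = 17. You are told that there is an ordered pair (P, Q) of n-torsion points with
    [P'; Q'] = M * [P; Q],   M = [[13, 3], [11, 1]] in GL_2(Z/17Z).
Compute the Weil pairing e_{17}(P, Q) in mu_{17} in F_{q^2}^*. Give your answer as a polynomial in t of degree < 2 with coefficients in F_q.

118169717864396 + 96052608270112*t

Under M = [[13,3],[11,1]] in GL_2(Z/17), e_{17}(P',Q') = e_{17}(P,Q)^(13*1-3*11 mod 17).
Hence e(P,Q) = e(P',Q')^{11} where 11 = 14^{-1} mod 17.
Double-and-add over 10001: 5-1 doublings, 2-1 additions; each step l_{T,T}/v_{2T} or l_{T,P'}/v at Q'+S for random S.
Result: e(P',Q') = 64169434625815 + 58544621873787*t.
e_{17}(P,Q) = (64169434625815 + 58544621873787*t)^{11} = 118169717864396 + 96052608270112*t.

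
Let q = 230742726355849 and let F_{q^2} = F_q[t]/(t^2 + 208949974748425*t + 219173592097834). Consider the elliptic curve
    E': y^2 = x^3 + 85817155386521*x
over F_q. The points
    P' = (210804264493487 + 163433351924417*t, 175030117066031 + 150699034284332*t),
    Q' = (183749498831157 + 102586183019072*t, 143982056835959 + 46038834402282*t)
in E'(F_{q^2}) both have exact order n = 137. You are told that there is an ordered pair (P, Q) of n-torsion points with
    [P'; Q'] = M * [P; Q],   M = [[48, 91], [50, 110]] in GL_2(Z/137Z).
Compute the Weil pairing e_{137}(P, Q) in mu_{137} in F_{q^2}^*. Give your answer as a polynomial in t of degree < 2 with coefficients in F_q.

108312597588983 + 76329857411305*t

Under M = [[48,91],[50,110]] in GL_2(Z/137), e_{137}(P',Q') = e_{137}(P,Q)^(48*110-91*50 mod 137).
Inverting 45 mod 137: 67. Thus e_{137}(P,Q) = e(P',Q')^{67}.
Double-and-add over 10001001: 8-1 doublings, 3-1 additions; each step l_{T,T}/v_{2T} or l_{T,P'}/v at Q'+S for random S.
Result: e(P',Q') = 211664500260907 + 140875482323030*t.
Hence e(P,Q) = 108312597588983 + 76329857411305*t in F_{230742726355849^2}^*.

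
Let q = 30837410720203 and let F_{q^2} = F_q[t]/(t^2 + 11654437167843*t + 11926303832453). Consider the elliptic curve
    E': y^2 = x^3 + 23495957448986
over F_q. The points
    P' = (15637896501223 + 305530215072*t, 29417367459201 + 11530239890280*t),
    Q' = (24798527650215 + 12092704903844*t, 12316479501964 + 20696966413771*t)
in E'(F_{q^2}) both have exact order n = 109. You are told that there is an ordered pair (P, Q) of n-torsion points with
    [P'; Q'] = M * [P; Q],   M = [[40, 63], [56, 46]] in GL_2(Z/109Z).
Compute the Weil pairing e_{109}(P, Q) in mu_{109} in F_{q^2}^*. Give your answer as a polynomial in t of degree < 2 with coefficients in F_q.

16718970152253 + 891628884562*t

e_{109} is bilinear + alternating on E[109], so e_{109}(40*P + 63*Q, 56*P + 46*Q) = e_{109}(P,Q)^(40*46-63*56).
40*46 - 63*56 = -1688; reduced mod 109: det = 56, inverse 37.
Miller loop for e_{109} over F_{30837410720203^2}: bits of 109 = 1101101; 6 double steps + 4 add steps, l/v at each.
f_P(D_Q)/f_Q(D_P) = 11607353224905 + 16854320000937*t.
Hence e(P,Q) = 16718970152253 + 891628884562*t in F_{30837410720203^2}^*.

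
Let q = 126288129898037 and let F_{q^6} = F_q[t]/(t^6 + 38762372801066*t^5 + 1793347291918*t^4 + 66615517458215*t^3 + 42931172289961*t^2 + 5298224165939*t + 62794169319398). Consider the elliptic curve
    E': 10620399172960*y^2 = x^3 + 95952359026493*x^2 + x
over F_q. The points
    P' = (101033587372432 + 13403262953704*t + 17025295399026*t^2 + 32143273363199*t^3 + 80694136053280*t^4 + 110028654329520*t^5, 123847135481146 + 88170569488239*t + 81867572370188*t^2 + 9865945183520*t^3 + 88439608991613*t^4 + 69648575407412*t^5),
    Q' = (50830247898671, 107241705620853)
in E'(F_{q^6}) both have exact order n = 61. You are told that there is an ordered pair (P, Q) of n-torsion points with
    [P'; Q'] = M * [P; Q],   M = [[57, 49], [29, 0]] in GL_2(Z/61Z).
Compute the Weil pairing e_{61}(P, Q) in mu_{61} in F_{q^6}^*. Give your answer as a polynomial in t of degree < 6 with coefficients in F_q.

e_{61}(aP+bQ,cP+dQ) = e_{61}(P,Q)^(ad-bc); with (a,b,c,d)=(57,49,29,0) this gives the det-61 law.
So e_{61}(P,Q) = e_{61}(P',Q')^{44}, since 43*44 = 1 mod 61.
(x,y)|->(24621980201660x+16981972418138,24621980201660y) sends E' to y^2=x^3+125703269527835*x+85012515714927.
n = 61 = (111101)_2 (6 bits, wt 5); accumulate f_{61,P'}(Q'+S)/f_{61,P'}(S) along the 5-step ladder.
Miller gives e_{61}(P',Q') = 61607162733857 + 7492746428363*t + 114986513483282*t^2 + 92458698827754*t^3 + 34335739383077*t^4 + 113688233073410*t^5 in F_{126288129898037^6}.
e_{61}(P,Q) = (61607162733857 + 7492746428363*t + 114986513483282*t^2 + 92458698827754*t^3 + 34335739383077*t^4 + 113688233073410*t^5)^{44} = 82004065032010 + 60794601401882*t + 102946124437429*t^2 + 99333647572978*t^3 + 37494131197529*t^4 + 70949717086039*t^5.

82004065032010 + 60794601401882*t + 102946124437429*t^2 + 99333647572978*t^3 + 37494131197529*t^4 + 70949717086039*t^5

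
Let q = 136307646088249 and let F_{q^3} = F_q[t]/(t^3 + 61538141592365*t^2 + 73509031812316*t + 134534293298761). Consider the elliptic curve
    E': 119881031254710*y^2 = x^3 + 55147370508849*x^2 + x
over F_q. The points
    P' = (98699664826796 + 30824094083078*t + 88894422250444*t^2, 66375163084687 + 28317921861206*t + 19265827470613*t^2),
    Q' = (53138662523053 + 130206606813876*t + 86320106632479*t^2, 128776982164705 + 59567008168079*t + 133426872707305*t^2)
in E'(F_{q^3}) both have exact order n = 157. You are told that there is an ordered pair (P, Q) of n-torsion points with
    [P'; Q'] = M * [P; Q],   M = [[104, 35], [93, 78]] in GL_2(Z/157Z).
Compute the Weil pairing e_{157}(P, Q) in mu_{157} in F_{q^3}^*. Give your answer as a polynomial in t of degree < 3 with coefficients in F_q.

Under M = [[104,35],[93,78]] in GL_2(Z/157), e_{157}(P',Q') = e_{157}(P,Q)^(104*78-35*93 mod 157).
104*78 - 35*93 = 4857; reduced mod 157: det = 147, inverse 47.
Montgomery->Weierstrass: x_W = 11143251970696*x+134253713284225, y_W=11143251970696*y on F_{136307646088249}; lands on y^2=x^3+22114572526451*x+87100317914973.
Miller loop for e_{157} over F_{136307646088249^3}: bits of 157 = 10011101; 7 double steps + 4 add steps, l/v at each.
Result: e(P',Q') = 11521503574980 + 78642635481689*t + 107276602686500*t^2.
Finally e_{157}(P,Q) = 8762543994009 + 59247459885967*t + 84264493168872*t^2.

8762543994009 + 59247459885967*t + 84264493168872*t^2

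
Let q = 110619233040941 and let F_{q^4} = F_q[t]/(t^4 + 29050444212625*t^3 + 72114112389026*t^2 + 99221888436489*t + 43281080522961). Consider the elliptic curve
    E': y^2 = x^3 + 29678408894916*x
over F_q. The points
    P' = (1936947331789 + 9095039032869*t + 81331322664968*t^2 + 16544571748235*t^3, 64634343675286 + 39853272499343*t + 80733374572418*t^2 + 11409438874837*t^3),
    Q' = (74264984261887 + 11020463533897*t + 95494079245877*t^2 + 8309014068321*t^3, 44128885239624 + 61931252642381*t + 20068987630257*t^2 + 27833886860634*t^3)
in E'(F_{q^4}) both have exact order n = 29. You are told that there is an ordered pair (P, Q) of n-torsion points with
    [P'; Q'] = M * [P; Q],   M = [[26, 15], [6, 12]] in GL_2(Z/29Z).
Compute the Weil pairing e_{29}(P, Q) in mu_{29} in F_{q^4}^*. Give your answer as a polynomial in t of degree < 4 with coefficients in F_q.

The 29-Weil pairing on E[29] over F_{110619233040941} is alternating-bilinear: e_{29}(P',Q') = e_{29}(P,Q)^det(M).
det(M) mod 29 = 19; its inverse in (Z/29)^* is 26 (check: 19*26 mod 29 = 1).
5-bit Miller (11101) on E'/F_{110619233040941} with a'=29678408894916, b'=0: accumulate tangent/chord ratios at Q'+S and P'+S'.
The quotient is 99624876172213 + 40197089147351*t + 15608099054561*t^2 + 44680752541930*t^3.
Raise to 26: e(P,Q) = 108997236608673 + 82675351653530*t + 9139095719237*t^2 + 51888373365112*t^3 in mu_{29}.

108997236608673 + 82675351653530*t + 9139095719237*t^2 + 51888373365112*t^3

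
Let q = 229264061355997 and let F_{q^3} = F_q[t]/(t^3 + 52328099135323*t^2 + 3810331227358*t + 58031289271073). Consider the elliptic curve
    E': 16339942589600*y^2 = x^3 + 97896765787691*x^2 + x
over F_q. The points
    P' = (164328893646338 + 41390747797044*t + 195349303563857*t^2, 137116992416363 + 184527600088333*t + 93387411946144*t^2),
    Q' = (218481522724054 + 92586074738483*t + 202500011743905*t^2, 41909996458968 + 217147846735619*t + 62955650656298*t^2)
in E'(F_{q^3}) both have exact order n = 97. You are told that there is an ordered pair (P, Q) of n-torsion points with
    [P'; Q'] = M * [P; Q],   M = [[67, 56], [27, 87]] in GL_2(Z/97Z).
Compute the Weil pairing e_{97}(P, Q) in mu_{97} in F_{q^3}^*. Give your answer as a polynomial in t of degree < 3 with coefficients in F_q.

100040487641193 + 139008939361852*t + 58878829088211*t^2

The 97-Weil pairing on E[97] over F_{229264061355997} is alternating-bilinear: e_{97}(P',Q') = e_{97}(P,Q)^det(M).
Inverting 49 mod 97: 2. Thus e_{97}(P,Q) = e(P',Q')^{2}.
(x,y)|->(19992542714552x+179028665033950,19992542714552y) sends E' to y^2=x^3+60715546426116.
n = 97 = (1100001)_2 (7 bits, wt 3); accumulate f_{97,P'}(Q'+S)/f_{97,P'}(S) along the 6-step ladder.
e_{97}(P',Q') = 131012435493611 + 136179836671201*t + 77880761669078*t^2.
Hence e(P,Q) = 100040487641193 + 139008939361852*t + 58878829088211*t^2 in F_{229264061355997^3}^*.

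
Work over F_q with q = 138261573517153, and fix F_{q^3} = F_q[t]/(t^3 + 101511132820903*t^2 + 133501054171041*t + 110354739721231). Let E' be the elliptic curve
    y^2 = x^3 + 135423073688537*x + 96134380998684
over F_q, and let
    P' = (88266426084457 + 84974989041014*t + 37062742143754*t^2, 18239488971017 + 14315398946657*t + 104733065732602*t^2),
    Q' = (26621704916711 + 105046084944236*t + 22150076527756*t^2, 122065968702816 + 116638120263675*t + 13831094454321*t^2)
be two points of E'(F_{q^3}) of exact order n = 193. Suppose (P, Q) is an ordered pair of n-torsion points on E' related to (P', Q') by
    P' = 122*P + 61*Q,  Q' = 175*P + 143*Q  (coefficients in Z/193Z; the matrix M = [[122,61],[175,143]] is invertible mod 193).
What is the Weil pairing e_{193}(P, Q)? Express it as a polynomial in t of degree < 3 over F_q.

e_{193} is bilinear + alternating on E[193], so e_{193}(122*P + 61*Q, 175*P + 143*Q) = e_{193}(P,Q)^(122*143-61*175).
So e_{193}(P,Q) = e_{193}(P',Q')^{181}, since 16*181 = 1 mod 193.
Build f_{193,P'} and f_{193,Q'} via the 8-bit ladder of 193=11000001_2; evaluate at shifted divisors; quotient in F_{138261573517153^3}.
So e_{193}(P',Q') = 50292387870175 + 123646280576186*t + 59060467486502*t^2.
Finally e_{193}(P,Q) = 130627334066068 + 27056539571254*t + 61659117158561*t^2.

130627334066068 + 27056539571254*t + 61659117158561*t^2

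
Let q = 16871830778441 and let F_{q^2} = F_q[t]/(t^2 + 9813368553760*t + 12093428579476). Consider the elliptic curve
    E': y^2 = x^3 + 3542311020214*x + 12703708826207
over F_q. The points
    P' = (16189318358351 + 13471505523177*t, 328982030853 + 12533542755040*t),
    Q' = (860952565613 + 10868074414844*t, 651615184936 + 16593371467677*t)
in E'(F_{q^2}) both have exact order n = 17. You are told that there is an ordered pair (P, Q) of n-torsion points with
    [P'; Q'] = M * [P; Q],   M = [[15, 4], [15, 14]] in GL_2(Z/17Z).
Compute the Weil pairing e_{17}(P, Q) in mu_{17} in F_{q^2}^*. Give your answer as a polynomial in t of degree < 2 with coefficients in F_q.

9302072848137 + 3271848246651*t

Alternating bilinearity on E[17] (values in mu_{17} in F_{16871830778441^2}) gives e(P',Q') = e(P,Q)^det(M).
Hence e(P,Q) = e(P',Q')^{11} where 11 = 14^{-1} mod 17.
Miller loop for e_{17} over F_{16871830778441^2}: bits of 17 = 10001; 4 double steps + 1 add steps, l/v at each.
e_{17}(P',Q') = 10263107100065 + 7553097417078*t.
Finally e_{17}(P,Q) = 9302072848137 + 3271848246651*t.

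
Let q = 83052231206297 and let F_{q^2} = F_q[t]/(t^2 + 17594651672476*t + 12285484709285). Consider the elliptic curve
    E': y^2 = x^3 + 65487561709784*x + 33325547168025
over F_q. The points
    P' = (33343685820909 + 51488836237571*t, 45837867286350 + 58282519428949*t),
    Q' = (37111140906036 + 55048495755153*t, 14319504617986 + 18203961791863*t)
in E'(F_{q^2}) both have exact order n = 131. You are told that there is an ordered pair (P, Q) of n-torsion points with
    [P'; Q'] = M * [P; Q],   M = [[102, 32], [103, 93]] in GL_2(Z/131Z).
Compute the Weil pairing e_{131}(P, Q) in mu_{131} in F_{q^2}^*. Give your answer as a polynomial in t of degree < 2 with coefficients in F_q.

23973069720996 + 12153207039662*t

Since e_{131}(P,P)=e_{131}(Q,Q)=1 and e_{131}(Q,P)=e_{131}(P,Q)^{-1}, expanding e_{131}(102*P + 32*Q,103*P + 93*Q) leaves e(P,Q)^det(M).
So e_{131}(P,Q) = e_{131}(P',Q')^{4}, since 33*4 = 1 mod 131.
Miller loop for e_{131} over F_{83052231206297^2}: bits of 131 = 10000011; 7 double steps + 2 add steps, l/v at each.
Result: e(P',Q') = 1825723178529 + 43004392878543*t.
Hence e(P,Q) = 23973069720996 + 12153207039662*t in F_{83052231206297^2}^*.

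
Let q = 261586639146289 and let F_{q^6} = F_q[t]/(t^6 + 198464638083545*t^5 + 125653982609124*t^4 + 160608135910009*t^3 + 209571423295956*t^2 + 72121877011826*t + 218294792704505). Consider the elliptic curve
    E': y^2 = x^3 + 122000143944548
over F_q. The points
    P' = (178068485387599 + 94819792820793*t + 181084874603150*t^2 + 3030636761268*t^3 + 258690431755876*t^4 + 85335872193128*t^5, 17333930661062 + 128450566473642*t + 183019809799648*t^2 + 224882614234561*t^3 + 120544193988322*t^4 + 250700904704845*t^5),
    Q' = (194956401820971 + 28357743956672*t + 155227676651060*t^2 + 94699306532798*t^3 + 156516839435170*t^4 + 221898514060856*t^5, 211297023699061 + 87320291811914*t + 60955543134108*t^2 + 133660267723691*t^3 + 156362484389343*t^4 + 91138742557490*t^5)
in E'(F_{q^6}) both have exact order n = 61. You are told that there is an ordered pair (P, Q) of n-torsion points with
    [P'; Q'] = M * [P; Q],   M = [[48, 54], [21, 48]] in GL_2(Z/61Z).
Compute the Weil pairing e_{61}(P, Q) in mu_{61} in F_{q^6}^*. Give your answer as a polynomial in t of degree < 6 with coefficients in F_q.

5894025411008 + 234570751428286*t + 27153332449879*t^2 + 98662835080525*t^3 + 20111575309996*t^4 + 107971604571415*t^5

The 61-Weil pairing on E[61] over F_{261586639146289} is alternating-bilinear: e_{61}(P',Q') = e_{61}(P,Q)^det(M).
det(M) mod 61 = 11; its inverse in (Z/61)^* is 50 (check: 11*50 mod 61 = 1).
Run Miller on y^2=x^3+122000143944548 over F_{261586639146289}: ladder 111101 (6 bits); e = f_P(D_Q)/f_Q(D_P).
Miller gives e_{61}(P',Q') = 237401907594992 + 181679761226772*t + 3887957871546*t^2 + 113207265762005*t^3 + 113052547244281*t^4 + 123320484019801*t^5 in F_{261586639146289^6}.
(237401907594992 + 181679761226772*t + 3887957871546*t^2 + 113207265762005*t^3 + 113052547244281*t^4 + 123320484019801*t^5)^{50} mod (261586639146289,f) = 5894025411008 + 234570751428286*t + 27153332449879*t^2 + 98662835080525*t^3 + 20111575309996*t^4 + 107971604571415*t^5.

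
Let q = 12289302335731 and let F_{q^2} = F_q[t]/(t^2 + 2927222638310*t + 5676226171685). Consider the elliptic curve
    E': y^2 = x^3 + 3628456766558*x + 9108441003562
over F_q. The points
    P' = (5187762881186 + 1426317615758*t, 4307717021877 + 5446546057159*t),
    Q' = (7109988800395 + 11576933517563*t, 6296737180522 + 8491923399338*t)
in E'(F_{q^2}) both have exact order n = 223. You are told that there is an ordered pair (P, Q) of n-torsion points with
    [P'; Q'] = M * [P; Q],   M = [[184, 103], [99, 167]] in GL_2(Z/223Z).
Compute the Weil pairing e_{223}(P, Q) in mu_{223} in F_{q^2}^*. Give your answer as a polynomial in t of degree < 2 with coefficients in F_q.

e_{223} is bilinear + alternating on E[223], so e_{223}(184*P + 103*Q, 99*P + 167*Q) = e_{223}(P,Q)^(184*167-103*99).
det(M) mod 223 = 15; its inverse in (Z/223)^* is 119 (check: 15*119 mod 223 = 1).
n = 223 = (11011111)_2 (8 bits, wt 7); accumulate f_{223,P'}(Q'+S)/f_{223,P'}(S) along the 7-step ladder.
So e_{223}(P',Q') = 6387039600055 + 10769800526541*t.
Hence e(P,Q) = 758509001107 + 11092020405079*t in F_{12289302335731^2}^*.

758509001107 + 11092020405079*t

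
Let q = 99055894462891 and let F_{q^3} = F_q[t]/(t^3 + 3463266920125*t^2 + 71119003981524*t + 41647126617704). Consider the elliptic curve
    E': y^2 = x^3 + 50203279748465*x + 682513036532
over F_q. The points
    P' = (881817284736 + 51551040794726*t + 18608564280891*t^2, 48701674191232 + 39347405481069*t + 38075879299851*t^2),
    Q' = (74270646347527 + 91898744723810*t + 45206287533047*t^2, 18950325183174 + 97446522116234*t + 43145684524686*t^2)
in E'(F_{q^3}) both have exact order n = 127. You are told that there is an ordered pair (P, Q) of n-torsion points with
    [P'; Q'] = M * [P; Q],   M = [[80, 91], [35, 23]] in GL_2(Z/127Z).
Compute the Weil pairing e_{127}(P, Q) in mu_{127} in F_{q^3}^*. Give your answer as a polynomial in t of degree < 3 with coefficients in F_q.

91385123230568 + 24315682224319*t + 30455699113872*t^2

Alternating bilinearity on E[127] (values in mu_{127} in F_{99055894462891^3}) gives e(P',Q') = e(P,Q)^det(M).
Hence e(P,Q) = e(P',Q')^{22} where 22 = 52^{-1} mod 127.
Double-and-add over 1111111: 7-1 doublings, 7-1 additions; each step l_{T,T}/v_{2T} or l_{T,P'}/v at Q'+S for random S.
Result: e(P',Q') = 61629798013736 + 21945455767324*t + 92926250449935*t^2.
Thus e_{127}(P,Q) = 91385123230568 + 24315682224319*t + 30455699113872*t^2.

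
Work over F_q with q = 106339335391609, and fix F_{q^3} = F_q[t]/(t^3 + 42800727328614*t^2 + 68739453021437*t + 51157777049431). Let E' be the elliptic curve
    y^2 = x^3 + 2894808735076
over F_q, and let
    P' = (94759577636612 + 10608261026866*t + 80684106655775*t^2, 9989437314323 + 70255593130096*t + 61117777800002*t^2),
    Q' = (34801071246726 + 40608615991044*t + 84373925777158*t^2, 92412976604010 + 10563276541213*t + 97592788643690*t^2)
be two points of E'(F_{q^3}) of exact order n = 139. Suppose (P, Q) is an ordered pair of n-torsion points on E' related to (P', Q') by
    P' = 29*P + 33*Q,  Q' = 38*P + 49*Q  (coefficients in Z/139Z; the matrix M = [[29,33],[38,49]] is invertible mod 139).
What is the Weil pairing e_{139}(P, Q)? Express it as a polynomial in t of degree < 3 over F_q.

73756136221921 + 52789543166225*t + 38459672508241*t^2

e_{139}(aP+bQ,cP+dQ) = e_{139}(P,Q)^(ad-bc); with (a,b,c,d)=(29,33,38,49) this gives the det-139 law.
Inverting 28 mod 139: 5. Thus e_{139}(P,Q) = e(P',Q')^{5}.
Build f_{139,P'} and f_{139,Q'} via the 8-bit ladder of 139=10001011_2; evaluate at shifted divisors; quotient in F_{106339335391609^3}.
e_{139}(P',Q') = 104034399676654 + 91888236556558*t + 76591133591744*t^2.
Thus e_{139}(P,Q) = 73756136221921 + 52789543166225*t + 38459672508241*t^2.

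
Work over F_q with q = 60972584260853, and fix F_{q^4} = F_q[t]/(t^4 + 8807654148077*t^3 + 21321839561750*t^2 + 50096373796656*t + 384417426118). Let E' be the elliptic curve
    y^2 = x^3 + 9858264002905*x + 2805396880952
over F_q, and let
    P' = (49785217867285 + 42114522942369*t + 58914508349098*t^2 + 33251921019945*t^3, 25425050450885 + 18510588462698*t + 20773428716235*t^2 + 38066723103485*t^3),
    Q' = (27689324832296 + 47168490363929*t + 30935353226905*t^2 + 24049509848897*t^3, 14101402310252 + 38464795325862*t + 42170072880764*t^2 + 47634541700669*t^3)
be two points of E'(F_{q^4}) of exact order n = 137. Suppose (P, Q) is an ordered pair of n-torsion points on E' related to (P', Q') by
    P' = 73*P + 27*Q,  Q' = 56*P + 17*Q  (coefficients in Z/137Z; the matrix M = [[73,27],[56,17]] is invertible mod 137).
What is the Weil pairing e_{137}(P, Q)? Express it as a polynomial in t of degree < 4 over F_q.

19715417728877 + 60157334536922*t + 41547724383410*t^2 + 5151483374197*t^3

e_{137} is bilinear + alternating on E[137], so e_{137}(73*P + 27*Q, 56*P + 17*Q) = e_{137}(P,Q)^(73*17-27*56).
Hence e(P,Q) = e(P',Q')^{46} where 46 = 3^{-1} mod 137.
Miller loop for e_{137} over F_{60972584260853^4}: bits of 137 = 10001001; 7 double steps + 2 add steps, l/v at each.
e_{137}(P',Q') = 8223313210867 + 1325755235015*t + 42764134600435*t^2 + 43468116494237*t^3.
e_{137}(P,Q) = (8223313210867 + 1325755235015*t + 42764134600435*t^2 + 43468116494237*t^3)^{46} = 19715417728877 + 60157334536922*t + 41547724383410*t^2 + 5151483374197*t^3.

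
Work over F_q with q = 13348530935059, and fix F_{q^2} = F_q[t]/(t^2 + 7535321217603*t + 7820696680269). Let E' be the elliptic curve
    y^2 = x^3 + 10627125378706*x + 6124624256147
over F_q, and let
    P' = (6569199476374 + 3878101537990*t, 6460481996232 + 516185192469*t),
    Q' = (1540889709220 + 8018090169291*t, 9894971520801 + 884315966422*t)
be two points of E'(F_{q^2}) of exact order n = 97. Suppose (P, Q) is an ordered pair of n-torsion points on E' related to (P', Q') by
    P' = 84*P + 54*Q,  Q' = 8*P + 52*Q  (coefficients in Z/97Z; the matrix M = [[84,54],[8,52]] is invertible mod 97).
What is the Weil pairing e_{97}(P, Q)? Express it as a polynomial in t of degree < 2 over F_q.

10460595239787 + 12316150873678*t

e_{97}(aP+bQ,cP+dQ) = e_{97}(P,Q)^(ad-bc); with (a,b,c,d)=(84,54,8,52) this gives the det-97 law.
det M = 84*52 - 54*8 = 3936 = 56 (mod 97); 56^{-1} = 26 (mod 97).
n = 97 = (1100001)_2 (7 bits, wt 3); accumulate f_{97,P'}(Q'+S)/f_{97,P'}(S) along the 6-step ladder.
Miller gives e_{97}(P',Q') = 10708581187830 + 10065253844605*t in F_{13348530935059^2}.
Finally e_{97}(P,Q) = 10460595239787 + 12316150873678*t.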